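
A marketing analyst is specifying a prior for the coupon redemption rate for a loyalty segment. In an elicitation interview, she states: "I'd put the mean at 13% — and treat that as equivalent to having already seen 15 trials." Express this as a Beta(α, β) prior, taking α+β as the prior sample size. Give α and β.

Under the effective-sample-size interpretation, Beta(α, β) has prior mean α/(α+β) and prior sample size α+β.
So α+β = 15 and α/(α+β) = 0.13, giving α = 0.13·15 = 1.95 and β = 15 − 1.95 = 13.05.

α = 1.95, β = 13.05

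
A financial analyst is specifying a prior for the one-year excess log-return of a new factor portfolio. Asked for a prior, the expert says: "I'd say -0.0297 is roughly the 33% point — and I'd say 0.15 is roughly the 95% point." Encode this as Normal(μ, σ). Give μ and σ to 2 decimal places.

The p-quantile of Normal(μ,σ) is μ + z_p·σ, with z_{0.33} = -0.4399 and z_{0.95} = 1.645.
Eliminate σ: μ = (z₂·x₁ − z₁·x₂)/(z₂ − z₁) = (1.645·-0.0297 − (-0.4399)·0.15)/2.085 = 0.01.
Then σ = (x₂ − x₁)/(z₂ − z₁) = (0.15 − -0.0297)/2.085 = 0.09.

μ = 0.01, σ = 0.09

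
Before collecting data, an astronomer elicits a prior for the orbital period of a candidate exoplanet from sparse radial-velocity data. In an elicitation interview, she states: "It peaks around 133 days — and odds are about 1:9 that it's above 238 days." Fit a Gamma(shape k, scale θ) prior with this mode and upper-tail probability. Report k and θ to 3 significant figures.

Gamma(k,θ) with k>1 has mode (k−1)θ, so θ = 133/(k−1).
Need P(X < 238) = 0.9 with θ tied to k this way. Start at k = 2, θ = 133: P(X<238) ≈ 0.534.
Too low — raise k to concentrate. Iterating converges to k ≈ 6.62.
Then θ = 133/(6.62−1) ≈ 23.7.

k ≈ 6.62, θ ≈ 23.7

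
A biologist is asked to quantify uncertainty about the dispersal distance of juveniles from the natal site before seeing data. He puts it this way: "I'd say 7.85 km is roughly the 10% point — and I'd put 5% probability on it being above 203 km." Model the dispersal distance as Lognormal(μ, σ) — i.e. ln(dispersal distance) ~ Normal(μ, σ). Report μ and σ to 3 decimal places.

If T ~ Lognormal(μ,σ) then ln T ~ Normal(μ,σ), so the p-quantile of ln T is μ + z_p·σ.
ln(7.85) = 2.061 and ln(203) = 5.313; z_{0.1} = -1.282, z_{0.95} = 1.645.
σ = (5.313 − 2.061)/(1.645 − (-1.282)) = 1.111.
μ = 2.061 − (-1.282)·1.111 = 3.485.

μ ≈ 3.485, σ ≈ 1.111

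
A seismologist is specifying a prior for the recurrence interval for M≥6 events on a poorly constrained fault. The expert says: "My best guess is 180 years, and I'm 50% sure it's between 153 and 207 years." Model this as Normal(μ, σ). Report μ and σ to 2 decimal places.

μ = 180.00, σ = 40.03

A symmetric 50% interval runs μ ± z·σ with z = 0.6745.
Half-width = 27, so σ = 27/0.6745 = 40.03.
μ is the stated best guess, 180.00.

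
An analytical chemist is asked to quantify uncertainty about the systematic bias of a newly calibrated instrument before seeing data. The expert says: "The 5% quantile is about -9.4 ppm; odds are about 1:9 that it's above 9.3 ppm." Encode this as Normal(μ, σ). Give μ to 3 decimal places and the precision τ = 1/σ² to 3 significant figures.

The p-quantile of Normal(μ,σ) is μ + z_p·σ, with z_{0.05} = -1.645 and z_{0.9} = 1.282.
Eliminate σ: μ = (z₂·x₁ − z₁·x₂)/(z₂ − z₁) = (1.282·-9.4 − (-1.645)·9.3)/2.926 = 1.111.
Then σ = (x₂ − x₁)/(z₂ − z₁) = (9.3 − -9.4)/2.926 = 6.390.
Precision τ = 1/σ² = 1/6.39² = 0.0245.

μ = 1.111, τ = 0.0245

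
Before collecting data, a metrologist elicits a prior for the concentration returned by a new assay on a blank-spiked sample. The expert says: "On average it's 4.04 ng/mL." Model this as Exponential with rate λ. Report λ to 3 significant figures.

Exponential mean = 1/λ, so λ = 1/4.04 = 0.248.

λ ≈ 0.248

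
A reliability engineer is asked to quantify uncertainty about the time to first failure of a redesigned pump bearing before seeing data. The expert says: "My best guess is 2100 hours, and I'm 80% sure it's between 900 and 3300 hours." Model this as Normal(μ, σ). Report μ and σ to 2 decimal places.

A symmetric 80% interval runs μ ± z·σ with z = 1.282.
Half-width = 1200, so σ = 1200/1.282 = 936.36.
μ is the stated best guess, 2100.00.

μ = 2100.00, σ = 936.36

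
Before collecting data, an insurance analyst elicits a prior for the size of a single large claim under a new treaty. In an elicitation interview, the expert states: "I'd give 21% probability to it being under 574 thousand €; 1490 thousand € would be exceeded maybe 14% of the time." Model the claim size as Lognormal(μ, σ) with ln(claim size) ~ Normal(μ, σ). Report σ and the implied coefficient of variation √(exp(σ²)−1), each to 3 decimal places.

σ ≈ 0.506, CV ≈ 0.540

If T ~ Lognormal(μ,σ) then ln T ~ Normal(μ,σ), so the p-quantile of ln T is μ + z_p·σ.
ln(574) = 6.353 and ln(1490) = 7.307; z_{0.21} = -0.8064, z_{0.86} = 1.08.
σ = (7.307 − 6.353)/(1.08 − (-0.8064)) = 0.506.
μ = 6.353 − (-0.8064)·0.506 = 6.760.
CV = √(exp(σ²)−1) = √(exp(0.2556)−1) = 0.540.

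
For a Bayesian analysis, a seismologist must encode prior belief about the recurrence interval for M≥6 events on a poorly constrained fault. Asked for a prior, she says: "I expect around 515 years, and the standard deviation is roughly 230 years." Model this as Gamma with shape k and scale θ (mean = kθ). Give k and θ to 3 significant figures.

k ≈ 5.01, θ ≈ 103

For Gamma(k, scale θ): mean = kθ, variance = kθ², so CV = 1/√k.
CV = SD/mean = 230/515 = 0.4466, hence k = 1/CV² = 5.01.
Then θ = mean/k = 515/5.01 = 103.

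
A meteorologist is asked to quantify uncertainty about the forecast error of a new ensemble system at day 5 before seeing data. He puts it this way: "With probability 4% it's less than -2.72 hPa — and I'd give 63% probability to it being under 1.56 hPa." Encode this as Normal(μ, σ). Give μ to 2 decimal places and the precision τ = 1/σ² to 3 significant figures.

μ = 0.88, τ = 0.237

For Normal(μ,σ), the p-quantile is μ + z_p·σ. Here z_{0.04} = -1.751, z_{0.63} = 0.3319.
So -2.72 = μ − 1.751σ and 1.56 = μ + 0.3319σ.
Subtracting: σ = (1.56 − -2.72)/(0.3319 − (-1.751)) = 2.06.
Then μ = -2.72 − (-1.751)·2.06 = 0.88.
Precision τ = 1/σ² = 1/2.055² = 0.237.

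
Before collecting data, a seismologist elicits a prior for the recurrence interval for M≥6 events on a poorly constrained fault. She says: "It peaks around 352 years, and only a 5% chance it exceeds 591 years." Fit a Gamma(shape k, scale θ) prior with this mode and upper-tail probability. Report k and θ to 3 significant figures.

k ≈ 11.4, θ ≈ 33.8

Gamma(k,θ) with k>1 has mode (k−1)θ, so θ = 352/(k−1).
Need P(X < 591) = 0.95 with θ tied to k this way. Start at k = 2, θ = 352: P(X<591) ≈ 0.500.
Too low — raise k to concentrate. Iterating converges to k ≈ 11.4.
Then θ = 352/(11.4−1) ≈ 33.8.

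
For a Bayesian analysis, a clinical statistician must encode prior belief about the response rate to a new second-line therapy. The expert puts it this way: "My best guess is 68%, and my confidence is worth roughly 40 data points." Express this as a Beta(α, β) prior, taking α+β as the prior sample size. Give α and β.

Under the effective-sample-size interpretation, Beta(α, β) has prior mean α/(α+β) and prior sample size α+β.
So α+β = 40 and α/(α+β) = 0.68, giving α = 0.68·40 = 27.2 and β = 40 − 27.2 = 12.8.

α = 27.2, β = 12.8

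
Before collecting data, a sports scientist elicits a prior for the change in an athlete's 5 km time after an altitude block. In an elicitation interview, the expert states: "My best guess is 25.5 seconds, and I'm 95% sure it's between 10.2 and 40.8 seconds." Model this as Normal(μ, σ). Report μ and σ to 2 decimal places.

μ = 25.50, σ = 7.81

A symmetric 95% interval runs μ ± z·σ with z = 1.96.
Half-width = 15.3, so σ = 15.3/1.96 = 7.81.
μ is the stated best guess, 25.50.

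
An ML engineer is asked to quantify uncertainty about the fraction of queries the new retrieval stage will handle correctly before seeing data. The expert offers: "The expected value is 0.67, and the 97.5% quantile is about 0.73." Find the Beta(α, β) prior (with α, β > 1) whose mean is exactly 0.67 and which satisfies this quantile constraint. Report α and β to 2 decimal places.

With mean 0.67 fixed, write α = 0.67s, β = 0.33s where s = α+β.
Need P(θ < 0.73) = 0.975 under Beta(0.67s, 0.33s). Normal approximation: (q−m)/√(m(1−m)/s) ≈ z_{0.975} = 1.96, so s ≈ 0.67·0.33·(1.96)²/(0.73−0.67)² = 235.9.
At s = 235.9: P(θ<0.73) ≈ 0.978. Adjusting to match 0.975 gives s ≈ 223.47.
So α = 0.67·223.47 ≈ 149.73, β = 0.33·223.47 ≈ 73.75.

α ≈ 149.73, β ≈ 73.75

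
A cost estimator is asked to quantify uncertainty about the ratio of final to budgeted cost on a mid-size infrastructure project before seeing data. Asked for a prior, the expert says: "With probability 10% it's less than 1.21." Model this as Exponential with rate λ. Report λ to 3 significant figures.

P(T < 1.21) = 1 − e^(−λ·1.21) = 0.1, so λ = −ln(1−0.1)/1.21 = −ln(0.9)/1.21 = 0.0871.

λ ≈ 0.0871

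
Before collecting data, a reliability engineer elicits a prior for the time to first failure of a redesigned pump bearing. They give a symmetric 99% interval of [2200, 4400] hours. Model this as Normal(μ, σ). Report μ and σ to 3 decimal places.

μ = 3300.000, σ = 427.047

A symmetric 99% interval runs μ ± z·σ with z = 2.576.
Half-width = 1100, so σ = 1100/2.576 = 427.047.
μ is the interval midpoint, 3300.000.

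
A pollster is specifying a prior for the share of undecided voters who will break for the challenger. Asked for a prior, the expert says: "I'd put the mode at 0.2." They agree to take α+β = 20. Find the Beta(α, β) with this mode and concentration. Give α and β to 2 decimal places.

α = 4.60, β = 15.40

For α,β > 1 the Beta mode is (α−1)/(α+β−2). With α+β = 20, the mode is (α−1)/18.
Set (α−1)/18 = 0.2 → α = 1 + 0.2·18 = 4.60.
β = 20 − α = 15.40.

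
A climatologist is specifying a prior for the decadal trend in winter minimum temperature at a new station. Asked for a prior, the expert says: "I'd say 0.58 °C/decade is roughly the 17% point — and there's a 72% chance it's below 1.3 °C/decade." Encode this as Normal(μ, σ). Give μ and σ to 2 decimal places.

The p-quantile of Normal(μ,σ) is μ + z_p·σ, with z_{0.17} = -0.9542 and z_{0.72} = 0.5828.
Eliminate σ: μ = (z₂·x₁ − z₁·x₂)/(z₂ − z₁) = (0.5828·0.58 − (-0.9542)·1.3)/1.537 = 1.03.
Then σ = (x₂ − x₁)/(z₂ − z₁) = (1.3 − 0.58)/1.537 = 0.47.

μ = 1.03, σ = 0.47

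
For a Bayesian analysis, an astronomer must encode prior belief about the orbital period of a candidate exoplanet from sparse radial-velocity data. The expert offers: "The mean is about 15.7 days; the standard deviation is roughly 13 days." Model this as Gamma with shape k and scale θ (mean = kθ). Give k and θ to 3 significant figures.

For Gamma(k, scale θ): mean = kθ, variance = kθ², so CV = 1/√k.
CV = SD/mean = 13/15.7 = 0.828, hence k = 1/CV² = 1.46.
Then θ = mean/k = 15.7/1.46 = 10.8.

k ≈ 1.46, θ ≈ 10.8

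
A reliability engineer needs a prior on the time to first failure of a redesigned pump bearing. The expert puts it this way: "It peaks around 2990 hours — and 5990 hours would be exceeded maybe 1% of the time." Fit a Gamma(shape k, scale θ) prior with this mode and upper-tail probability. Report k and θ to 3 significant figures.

Gamma(k,θ) with k>1 has mode (k−1)θ, so θ = 2990/(k−1).
Need P(X < 5990) = 0.99 with θ tied to k this way. Start at k = 2, θ = 2990: P(X<5990) ≈ 0.595.
Too low — raise k to concentrate. Iterating converges to k ≈ 11.2.
Then θ = 2990/(11.2−1) ≈ 294.

k ≈ 11.2, θ ≈ 294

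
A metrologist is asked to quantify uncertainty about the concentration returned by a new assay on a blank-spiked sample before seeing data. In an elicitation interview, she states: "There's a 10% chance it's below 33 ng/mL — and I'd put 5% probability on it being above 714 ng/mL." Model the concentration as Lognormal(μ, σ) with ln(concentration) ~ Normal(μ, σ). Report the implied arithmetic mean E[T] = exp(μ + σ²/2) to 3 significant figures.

If T ~ Lognormal(μ,σ) then ln T ~ Normal(μ,σ), so the p-quantile of ln T is μ + z_p·σ.
ln(33) = 3.497 and ln(714) = 6.571; z_{0.1} = -1.282, z_{0.95} = 1.645.
σ = (6.571 − 3.497)/(1.645 − (-1.282)) = 1.051.
μ = 3.497 − (-1.282)·1.051 = 4.843.
E[T] = exp(μ + σ²/2) = exp(4.843 + 0.5518) = 220 ng/mL.

E[T] ≈ 220 ng/mL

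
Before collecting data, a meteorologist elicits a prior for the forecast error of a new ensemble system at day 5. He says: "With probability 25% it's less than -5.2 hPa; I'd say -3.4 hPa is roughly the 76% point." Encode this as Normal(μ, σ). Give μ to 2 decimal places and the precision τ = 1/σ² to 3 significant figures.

The p-quantile of Normal(μ,σ) is μ + z_p·σ, with z_{0.25} = -0.6745 and z_{0.76} = 0.7063.
Eliminate σ: μ = (z₂·x₁ − z₁·x₂)/(z₂ − z₁) = (0.7063·-5.2 − (-0.6745)·-3.4)/1.381 = -4.32.
Then σ = (x₂ − x₁)/(z₂ − z₁) = (-3.4 − -5.2)/1.381 = 1.30.
Precision τ = 1/σ² = 1/1.304² = 0.588.

μ = -4.32, τ = 0.588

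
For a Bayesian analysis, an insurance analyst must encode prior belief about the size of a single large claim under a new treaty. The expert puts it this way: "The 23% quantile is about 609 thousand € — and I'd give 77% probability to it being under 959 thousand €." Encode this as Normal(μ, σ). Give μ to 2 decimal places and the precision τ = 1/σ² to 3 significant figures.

The p-quantile of Normal(μ,σ) is μ + z_p·σ, with z_{0.23} = -0.7388 and z_{0.77} = 0.7388.
Eliminate σ: μ = (z₂·x₁ − z₁·x₂)/(z₂ − z₁) = (0.7388·609 − (-0.7388)·959)/1.478 = 784.00.
Then σ = (x₂ − x₁)/(z₂ − z₁) = (959 − 609)/1.478 = 236.86.
Precision τ = 1/σ² = 1/236.9² = 1.78e-05.

μ = 784.00, τ = 1.78e-05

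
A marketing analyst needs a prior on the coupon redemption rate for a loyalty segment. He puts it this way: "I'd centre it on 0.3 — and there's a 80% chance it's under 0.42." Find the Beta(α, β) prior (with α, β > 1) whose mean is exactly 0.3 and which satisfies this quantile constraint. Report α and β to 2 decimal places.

With mean 0.3 fixed, write α = 0.3s, β = 0.7s where s = α+β.
Need P(θ < 0.42) = 0.8 under Beta(0.3s, 0.7s). Normal approximation: (q−m)/√(m(1−m)/s) ≈ z_{0.8} = 0.842, so s ≈ 0.3·0.7·(0.842)²/(0.42−0.3)² = 10.3.
At s = 10.3: P(θ<0.42) ≈ 0.807. Adjusting to match 0.8 gives s ≈ 9.60.
So α = 0.3·9.60 ≈ 2.88, β = 0.7·9.60 ≈ 6.72.

α ≈ 2.88, β ≈ 6.72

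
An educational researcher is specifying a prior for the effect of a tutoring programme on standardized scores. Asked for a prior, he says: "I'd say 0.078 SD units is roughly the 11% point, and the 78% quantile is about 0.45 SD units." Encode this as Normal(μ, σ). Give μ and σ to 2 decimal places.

μ = 0.31, σ = 0.19

The p-quantile of Normal(μ,σ) is μ + z_p·σ, with z_{0.11} = -1.227 and z_{0.78} = 0.7722.
Eliminate σ: μ = (z₂·x₁ − z₁·x₂)/(z₂ − z₁) = (0.7722·0.078 − (-1.227)·0.45)/1.999 = 0.31.
Then σ = (x₂ − x₁)/(z₂ − z₁) = (0.45 − 0.078)/1.999 = 0.19.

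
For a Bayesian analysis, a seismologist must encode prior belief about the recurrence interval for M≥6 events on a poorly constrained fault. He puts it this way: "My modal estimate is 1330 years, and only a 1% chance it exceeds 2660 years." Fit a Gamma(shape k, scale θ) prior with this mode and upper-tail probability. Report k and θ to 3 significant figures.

Gamma(k,θ) with k>1 has mode (k−1)θ, so θ = 1330/(k−1).
Need P(X < 2660) = 0.99 with θ tied to k this way. Start at k = 2, θ = 1330: P(X<2660) ≈ 0.594.
Too low — raise k to concentrate. Iterating converges to k ≈ 11.2.
Then θ = 1330/(11.2−1) ≈ 130.

k ≈ 11.2, θ ≈ 130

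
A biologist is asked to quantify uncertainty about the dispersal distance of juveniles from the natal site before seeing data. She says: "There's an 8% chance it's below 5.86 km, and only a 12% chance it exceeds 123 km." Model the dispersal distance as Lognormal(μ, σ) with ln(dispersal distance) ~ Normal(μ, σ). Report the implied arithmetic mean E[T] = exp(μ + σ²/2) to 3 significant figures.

E[T] ≈ 61.7 km

If T ~ Lognormal(μ,σ) then ln T ~ Normal(μ,σ), so the p-quantile of ln T is μ + z_p·σ.
ln(5.86) = 1.768 and ln(123) = 4.812; z_{0.08} = -1.405, z_{0.88} = 1.175.
σ = (4.812 − 1.768)/(1.175 − (-1.405)) = 1.180.
μ = 1.768 − (-1.405)·1.180 = 3.426.
E[T] = exp(μ + σ²/2) = exp(3.426 + 0.6960) = 61.7 km.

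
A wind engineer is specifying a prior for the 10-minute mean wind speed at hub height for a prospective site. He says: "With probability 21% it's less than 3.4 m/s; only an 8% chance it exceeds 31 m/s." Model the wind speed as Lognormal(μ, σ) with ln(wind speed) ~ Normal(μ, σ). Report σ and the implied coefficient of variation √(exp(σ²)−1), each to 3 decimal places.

σ ≈ 0.999, CV ≈ 1.310

If T ~ Lognormal(μ,σ) then ln T ~ Normal(μ,σ), so the p-quantile of ln T is μ + z_p·σ.
ln(3.4) = 1.224 and ln(31) = 3.434; z_{0.21} = -0.8064, z_{0.92} = 1.405.
σ = (3.434 − 1.224)/(1.405 − (-0.8064)) = 0.999.
μ = 1.224 − (-0.8064)·0.999 = 2.030.
CV = √(exp(σ²)−1) = √(exp(0.9988)−1) = 1.310.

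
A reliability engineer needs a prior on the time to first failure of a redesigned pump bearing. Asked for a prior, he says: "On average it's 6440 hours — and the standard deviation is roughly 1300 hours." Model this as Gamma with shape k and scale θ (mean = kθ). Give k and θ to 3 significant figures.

For Gamma(k, scale θ): mean = kθ, variance = kθ², so CV = 1/√k.
CV = SD/mean = 1300/6440 = 0.2019, hence k = 1/CV² = 24.5.
Then θ = mean/k = 6440/24.5 = 262.

k ≈ 24.5, θ ≈ 262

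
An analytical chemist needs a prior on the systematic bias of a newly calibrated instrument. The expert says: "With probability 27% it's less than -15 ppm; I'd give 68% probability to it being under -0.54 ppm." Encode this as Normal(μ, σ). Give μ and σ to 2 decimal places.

μ = -6.80, σ = 13.38

For Normal(μ,σ), the p-quantile is μ + z_p·σ. Here z_{0.27} = -0.6128, z_{0.68} = 0.4677.
So -15 = μ − 0.6128σ and -0.54 = μ + 0.4677σ.
Subtracting: σ = (-0.54 − -15)/(0.4677 − (-0.6128)) = 13.38.
Then μ = -15 − (-0.6128)·13.38 = -6.80.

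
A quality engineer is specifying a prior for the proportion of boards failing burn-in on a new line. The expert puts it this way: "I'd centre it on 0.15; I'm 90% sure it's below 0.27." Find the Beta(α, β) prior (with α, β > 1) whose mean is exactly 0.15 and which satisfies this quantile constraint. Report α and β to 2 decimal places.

α ≈ 2.37, β ≈ 13.42

With mean 0.15 fixed, write α = 0.15s, β = 0.85s where s = α+β.
Need P(θ < 0.27) = 0.9 under Beta(0.15s, 0.85s). Normal approximation: (q−m)/√(m(1−m)/s) ≈ z_{0.9} = 1.28, so s ≈ 0.15·0.85·(1.28)²/(0.27−0.15)² = 14.5.
At s = 14.5: P(θ<0.27) ≈ 0.893. Adjusting to match 0.9 gives s ≈ 15.79.
So α = 0.15·15.79 ≈ 2.37, β = 0.85·15.79 ≈ 13.42.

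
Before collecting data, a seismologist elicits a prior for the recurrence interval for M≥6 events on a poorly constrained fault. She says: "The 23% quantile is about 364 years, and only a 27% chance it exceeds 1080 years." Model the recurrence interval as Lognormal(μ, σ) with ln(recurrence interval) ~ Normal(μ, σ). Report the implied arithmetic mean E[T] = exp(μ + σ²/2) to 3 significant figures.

If T ~ Lognormal(μ,σ) then ln T ~ Normal(μ,σ), so the p-quantile of ln T is μ + z_p·σ.
ln(364) = 5.897 and ln(1080) = 6.985; z_{0.23} = -0.7388, z_{0.73} = 0.6128.
σ = (6.985 − 5.897)/(0.6128 − (-0.7388)) = 0.805.
μ = 5.897 − (-0.7388)·0.805 = 6.492.
E[T] = exp(μ + σ²/2) = exp(6.492 + 0.3237) = 912 years.

E[T] ≈ 912 years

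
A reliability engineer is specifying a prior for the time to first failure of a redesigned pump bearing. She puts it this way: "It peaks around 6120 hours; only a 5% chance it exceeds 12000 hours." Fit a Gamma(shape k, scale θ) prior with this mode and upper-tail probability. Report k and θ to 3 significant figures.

Gamma(k,θ) with k>1 has mode (k−1)θ, so θ = 6120/(k−1).
Need P(X < 12000) = 0.95 with θ tied to k this way. Start at k = 2, θ = 6120: P(X<12000) ≈ 0.583.
Too low — raise k to concentrate. Iterating converges to k ≈ 7.12.
Then θ = 6120/(7.12−1) ≈ 1000.

k ≈ 7.12, θ ≈ 1000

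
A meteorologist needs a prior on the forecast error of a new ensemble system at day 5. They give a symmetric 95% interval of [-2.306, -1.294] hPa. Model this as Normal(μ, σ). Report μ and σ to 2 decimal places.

A symmetric 95% interval runs μ ± z·σ with z = 1.96.
Half-width = 0.506, so σ = 0.506/1.96 = 0.26.
μ is the interval midpoint, -1.80.

μ = -1.80, σ = 0.26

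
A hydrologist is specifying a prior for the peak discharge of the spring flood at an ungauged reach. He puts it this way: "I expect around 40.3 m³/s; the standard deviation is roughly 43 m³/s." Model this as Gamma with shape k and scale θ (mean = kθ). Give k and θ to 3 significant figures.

For Gamma(k, scale θ): mean = kθ, variance = kθ², so CV = 1/√k.
CV = SD/mean = 43/40.3 = 1.067, hence k = 1/CV² = 0.878.
Then θ = mean/k = 40.3/0.878 = 45.9.

k ≈ 0.878, θ ≈ 45.9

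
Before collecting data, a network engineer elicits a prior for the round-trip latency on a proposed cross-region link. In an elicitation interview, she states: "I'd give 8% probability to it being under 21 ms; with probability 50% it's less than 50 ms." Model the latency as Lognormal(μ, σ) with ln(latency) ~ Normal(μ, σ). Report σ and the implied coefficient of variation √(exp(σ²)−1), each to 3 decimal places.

If T ~ Lognormal(μ,σ) then ln T ~ Normal(μ,σ), so the p-quantile of ln T is μ + z_p·σ.
ln(21) = 3.045 and ln(50) = 3.912; z_{0.08} = -1.405, z_{0.5} = 0.
σ = (3.912 − 3.045)/(0 − (-1.405)) = 0.617.
μ = 3.045 − (-1.405)·0.617 = 3.912.
CV = √(exp(σ²)−1) = √(exp(0.3812)−1) = 0.681.

σ ≈ 0.617, CV ≈ 0.681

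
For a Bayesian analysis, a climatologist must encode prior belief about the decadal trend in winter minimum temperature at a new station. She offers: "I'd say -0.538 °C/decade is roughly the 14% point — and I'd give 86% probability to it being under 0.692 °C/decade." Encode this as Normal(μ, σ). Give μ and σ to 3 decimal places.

For Normal(μ,σ), the p-quantile is μ + z_p·σ. Here z_{0.14} = -1.08, z_{0.86} = 1.08.
So -0.538 = μ − 1.08σ and 0.692 = μ + 1.08σ.
Subtracting: σ = (0.692 − -0.538)/(1.08 − (-1.08)) = 0.569.
Then μ = -0.538 − (-1.08)·0.569 = 0.077.

μ = 0.077, σ = 0.569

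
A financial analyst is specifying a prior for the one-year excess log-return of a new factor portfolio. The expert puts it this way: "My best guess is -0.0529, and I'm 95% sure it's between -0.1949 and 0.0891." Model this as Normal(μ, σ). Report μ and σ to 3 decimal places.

A symmetric 95% interval runs μ ± z·σ with z = 1.96.
Half-width = 0.142, so σ = 0.142/1.96 = 0.072.
μ is the stated best guess, -0.053.

μ = -0.053, σ = 0.072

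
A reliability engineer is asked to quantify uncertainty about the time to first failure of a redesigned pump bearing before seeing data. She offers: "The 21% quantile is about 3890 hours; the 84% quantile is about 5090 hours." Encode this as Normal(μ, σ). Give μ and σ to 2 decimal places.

The p-quantile of Normal(μ,σ) is μ + z_p·σ, with z_{0.21} = -0.8064 and z_{0.84} = 0.9945.
Eliminate σ: μ = (z₂·x₁ − z₁·x₂)/(z₂ − z₁) = (0.9945·3890 − (-0.8064)·5090)/1.801 = 4427.35.
Then σ = (x₂ − x₁)/(z₂ − z₁) = (5090 − 3890)/1.801 = 666.34.

μ = 4427.35, σ = 666.34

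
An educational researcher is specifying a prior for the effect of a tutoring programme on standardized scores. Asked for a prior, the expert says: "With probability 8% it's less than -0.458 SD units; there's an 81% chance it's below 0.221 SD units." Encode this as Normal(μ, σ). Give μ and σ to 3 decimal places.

μ = -0.040, σ = 0.297

The p-quantile of Normal(μ,σ) is μ + z_p·σ, with z_{0.08} = -1.405 and z_{0.81} = 0.8779.
Eliminate σ: μ = (z₂·x₁ − z₁·x₂)/(z₂ − z₁) = (0.8779·-0.458 − (-1.405)·0.221)/2.283 = -0.040.
Then σ = (x₂ − x₁)/(z₂ − z₁) = (0.221 − -0.458)/2.283 = 0.297.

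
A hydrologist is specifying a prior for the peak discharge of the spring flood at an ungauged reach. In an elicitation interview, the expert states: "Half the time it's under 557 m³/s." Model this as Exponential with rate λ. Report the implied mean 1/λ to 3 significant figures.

mean ≈ 804 m³/s

Exponential median = ln 2 / λ, so λ = ln 2 / 557.0 = 0.00124.
Mean = 1/λ = 804 m³/s.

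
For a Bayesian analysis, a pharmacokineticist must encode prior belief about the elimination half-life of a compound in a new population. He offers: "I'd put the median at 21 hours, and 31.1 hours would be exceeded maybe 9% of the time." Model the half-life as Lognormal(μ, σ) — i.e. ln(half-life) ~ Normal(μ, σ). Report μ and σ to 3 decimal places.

If T ~ Lognormal(μ,σ) then ln T ~ Normal(μ,σ), so the p-quantile of ln T is μ + z_p·σ.
ln(21) = 3.045 and ln(31.1) = 3.437; z_{0.5} = 0, z_{0.91} = 1.341.
σ = (3.437 − 3.045)/(1.341 − (0)) = 0.293.
μ = 3.045 − (0)·0.293 = 3.045.

μ ≈ 3.045, σ ≈ 0.293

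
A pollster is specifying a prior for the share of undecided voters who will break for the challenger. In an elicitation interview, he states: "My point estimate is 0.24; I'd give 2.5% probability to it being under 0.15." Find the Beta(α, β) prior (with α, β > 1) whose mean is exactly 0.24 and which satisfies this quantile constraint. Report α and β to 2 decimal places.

With mean 0.24 fixed, write α = 0.24s, β = 0.76s where s = α+β.
Need P(θ < 0.15) = 0.025 under Beta(0.24s, 0.76s). Normal approximation: (q−m)/√(m(1−m)/s) ≈ z_{0.025} = -1.96, so s ≈ 0.24·0.76·(-1.96)²/(0.15−0.24)² = 86.5.
At s = 86.5: P(θ<0.15) ≈ 0.016. Adjusting to match 0.025 gives s ≈ 73.20.
So α = 0.24·73.20 ≈ 17.57, β = 0.76·73.20 ≈ 55.63.

α ≈ 17.57, β ≈ 55.63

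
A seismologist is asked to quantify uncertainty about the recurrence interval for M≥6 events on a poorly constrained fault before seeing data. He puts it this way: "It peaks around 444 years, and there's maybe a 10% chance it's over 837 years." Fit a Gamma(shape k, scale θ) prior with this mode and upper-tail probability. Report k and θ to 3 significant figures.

k ≈ 5.75, θ ≈ 93.4

Gamma(k,θ) with k>1 has mode (k−1)θ, so θ = 444/(k−1).
Need P(X < 837) = 0.9 with θ tied to k this way. Start at k = 2, θ = 444: P(X<837) ≈ 0.562.
Too low — raise k to concentrate. Iterating converges to k ≈ 5.75.
Then θ = 444/(5.75−1) ≈ 93.4.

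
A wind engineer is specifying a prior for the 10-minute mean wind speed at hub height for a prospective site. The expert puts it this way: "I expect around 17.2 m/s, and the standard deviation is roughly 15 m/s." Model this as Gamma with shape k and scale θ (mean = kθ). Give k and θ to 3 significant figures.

k ≈ 1.31, θ ≈ 13.1

For Gamma(k, scale θ): mean = kθ, variance = kθ², so CV = 1/√k.
CV = SD/mean = 15/17.2 = 0.8721, hence k = 1/CV² = 1.31.
Then θ = mean/k = 17.2/1.31 = 13.1.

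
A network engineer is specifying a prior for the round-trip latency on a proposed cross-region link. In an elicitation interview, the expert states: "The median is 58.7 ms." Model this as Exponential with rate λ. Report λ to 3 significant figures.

Exponential median = ln 2 / λ, so λ = ln 2 / 58.7 = 0.0118.

λ ≈ 0.0118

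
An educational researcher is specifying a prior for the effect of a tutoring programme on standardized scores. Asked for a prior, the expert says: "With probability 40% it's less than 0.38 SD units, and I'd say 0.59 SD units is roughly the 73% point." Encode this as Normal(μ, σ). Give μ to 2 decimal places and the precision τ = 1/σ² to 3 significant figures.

The p-quantile of Normal(μ,σ) is μ + z_p·σ, with z_{0.4} = -0.2533 and z_{0.73} = 0.6128.
Eliminate σ: μ = (z₂·x₁ − z₁·x₂)/(z₂ − z₁) = (0.6128·0.38 − (-0.2533)·0.59)/0.8662 = 0.44.
Then σ = (x₂ − x₁)/(z₂ − z₁) = (0.59 − 0.38)/0.8662 = 0.24.
Precision τ = 1/σ² = 1/0.2424² = 17.

μ = 0.44, τ = 17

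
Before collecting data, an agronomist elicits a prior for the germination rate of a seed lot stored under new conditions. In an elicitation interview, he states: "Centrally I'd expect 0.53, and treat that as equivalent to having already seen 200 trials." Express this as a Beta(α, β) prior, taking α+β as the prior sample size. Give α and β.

α = 106, β = 94

Under the effective-sample-size interpretation, Beta(α, β) has prior mean α/(α+β) and prior sample size α+β.
So α+β = 200 and α/(α+β) = 0.53, giving α = 0.53·200 = 106 and β = 200 − 106 = 94.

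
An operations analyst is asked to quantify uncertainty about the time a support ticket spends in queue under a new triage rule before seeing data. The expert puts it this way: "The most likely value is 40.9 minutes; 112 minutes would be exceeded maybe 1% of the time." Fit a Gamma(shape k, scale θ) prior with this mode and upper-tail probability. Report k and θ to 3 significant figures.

k ≈ 5.53, θ ≈ 9.02

Gamma(k,θ) with k>1 has mode (k−1)θ, so θ = 40.9/(k−1).
Need P(X < 112) = 0.99 with θ tied to k this way. Start at k = 2, θ = 40.9: P(X<112) ≈ 0.758.
Too low — raise k to concentrate. Iterating converges to k ≈ 5.53.
Then θ = 40.9/(5.53−1) ≈ 9.02.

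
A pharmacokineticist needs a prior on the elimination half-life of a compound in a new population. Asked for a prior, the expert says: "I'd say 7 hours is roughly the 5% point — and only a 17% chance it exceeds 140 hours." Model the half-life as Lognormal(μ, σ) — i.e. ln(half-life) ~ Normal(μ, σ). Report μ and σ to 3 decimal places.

If T ~ Lognormal(μ,σ) then ln T ~ Normal(μ,σ), so the p-quantile of ln T is μ + z_p·σ.
ln(7) = 1.946 and ln(140) = 4.942; z_{0.05} = -1.645, z_{0.83} = 0.9542.
σ = (4.942 − 1.946)/(0.9542 − (-1.645)) = 1.153.
μ = 1.946 − (-1.645)·1.153 = 3.842.

μ ≈ 3.842, σ ≈ 1.153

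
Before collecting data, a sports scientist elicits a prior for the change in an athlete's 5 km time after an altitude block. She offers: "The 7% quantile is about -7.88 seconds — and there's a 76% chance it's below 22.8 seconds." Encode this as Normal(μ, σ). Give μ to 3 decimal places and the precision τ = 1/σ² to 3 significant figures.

For Normal(μ,σ), the p-quantile is μ + z_p·σ. Here z_{0.07} = -1.476, z_{0.76} = 0.7063.
So -7.88 = μ − 1.476σ and 22.8 = μ + 0.7063σ.
Subtracting: σ = (22.8 − -7.88)/(0.7063 − (-1.476)) = 14.060.
Then μ = -7.88 − (-1.476)·14.060 = 12.869.
Precision τ = 1/σ² = 1/14.06² = 0.00506.

μ = 12.869, τ = 0.00506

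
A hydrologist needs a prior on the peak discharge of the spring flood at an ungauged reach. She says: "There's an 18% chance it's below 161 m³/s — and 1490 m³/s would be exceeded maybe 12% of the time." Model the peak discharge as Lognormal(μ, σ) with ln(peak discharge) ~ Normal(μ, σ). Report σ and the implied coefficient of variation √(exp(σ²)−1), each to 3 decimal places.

If T ~ Lognormal(μ,σ) then ln T ~ Normal(μ,σ), so the p-quantile of ln T is μ + z_p·σ.
ln(161) = 5.081 and ln(1490) = 7.307; z_{0.18} = -0.9154, z_{0.88} = 1.175.
σ = (7.307 − 5.081)/(1.175 − (-0.9154)) = 1.064.
μ = 5.081 − (-0.9154)·1.064 = 6.056.
CV = √(exp(σ²)−1) = √(exp(1.1331)−1) = 1.451.

σ ≈ 1.064, CV ≈ 1.451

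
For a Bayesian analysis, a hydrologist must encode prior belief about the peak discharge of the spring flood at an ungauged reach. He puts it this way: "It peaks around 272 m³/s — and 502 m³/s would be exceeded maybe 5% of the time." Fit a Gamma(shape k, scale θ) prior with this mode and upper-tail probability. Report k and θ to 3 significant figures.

Gamma(k,θ) with k>1 has mode (k−1)θ, so θ = 272/(k−1).
Need P(X < 502) = 0.95 with θ tied to k this way. Start at k = 2, θ = 272: P(X<502) ≈ 0.551.
Too low — raise k to concentrate. Iterating converges to k ≈ 8.41.
Then θ = 272/(8.41−1) ≈ 36.7.

k ≈ 8.41, θ ≈ 36.7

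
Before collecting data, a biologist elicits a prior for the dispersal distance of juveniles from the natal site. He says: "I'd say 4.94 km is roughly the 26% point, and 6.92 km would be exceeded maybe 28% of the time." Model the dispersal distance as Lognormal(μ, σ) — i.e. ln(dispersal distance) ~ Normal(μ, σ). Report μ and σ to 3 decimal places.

μ ≈ 1.774, σ ≈ 0.275

If T ~ Lognormal(μ,σ) then ln T ~ Normal(μ,σ), so the p-quantile of ln T is μ + z_p·σ.
ln(4.94) = 1.597 and ln(6.92) = 1.934; z_{0.26} = -0.6433, z_{0.72} = 0.5828.
σ = (1.934 − 1.597)/(0.5828 − (-0.6433)) = 0.275.
μ = 1.597 − (-0.6433)·0.275 = 1.774.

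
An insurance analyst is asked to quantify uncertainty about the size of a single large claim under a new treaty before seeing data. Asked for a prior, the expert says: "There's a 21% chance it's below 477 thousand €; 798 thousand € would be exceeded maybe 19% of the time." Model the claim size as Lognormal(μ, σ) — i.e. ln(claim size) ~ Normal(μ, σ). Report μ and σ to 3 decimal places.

μ ≈ 6.414, σ ≈ 0.306

If T ~ Lognormal(μ,σ) then ln T ~ Normal(μ,σ), so the p-quantile of ln T is μ + z_p·σ.
ln(477) = 6.168 and ln(798) = 6.682; z_{0.21} = -0.8064, z_{0.81} = 0.8779.
σ = (6.682 − 6.168)/(0.8779 − (-0.8064)) = 0.306.
μ = 6.168 − (-0.8064)·0.306 = 6.414.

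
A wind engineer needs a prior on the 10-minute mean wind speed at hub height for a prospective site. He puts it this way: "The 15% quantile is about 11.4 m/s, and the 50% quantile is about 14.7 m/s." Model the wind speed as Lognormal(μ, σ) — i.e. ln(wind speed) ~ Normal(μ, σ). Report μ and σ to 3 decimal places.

If T ~ Lognormal(μ,σ) then ln T ~ Normal(μ,σ), so the p-quantile of ln T is μ + z_p·σ.
ln(11.4) = 2.434 and ln(14.7) = 2.688; z_{0.15} = -1.036, z_{0.5} = 0.
σ = (2.688 − 2.434)/(0 − (-1.036)) = 0.245.
μ = 2.434 − (-1.036)·0.245 = 2.688.

μ ≈ 2.688, σ ≈ 0.245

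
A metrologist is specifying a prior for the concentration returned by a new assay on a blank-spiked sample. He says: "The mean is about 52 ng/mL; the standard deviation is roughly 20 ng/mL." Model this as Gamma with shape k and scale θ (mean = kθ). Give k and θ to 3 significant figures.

k ≈ 6.76, θ ≈ 7.69

For Gamma(k, scale θ): mean = kθ, variance = kθ², so CV = 1/√k.
CV = SD/mean = 20/52 = 0.3846, hence k = 1/CV² = 6.76.
Then θ = mean/k = 52/6.76 = 7.69.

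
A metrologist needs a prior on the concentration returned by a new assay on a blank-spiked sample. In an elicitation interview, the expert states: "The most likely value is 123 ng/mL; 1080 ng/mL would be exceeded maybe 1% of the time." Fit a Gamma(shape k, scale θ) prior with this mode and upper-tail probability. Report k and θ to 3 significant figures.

Gamma(k,θ) with k>1 has mode (k−1)θ, so θ = 123/(k−1).
Need P(X < 1080) = 0.99 with θ tied to k this way. Start at k = 2, θ = 123: P(X<1080) ≈ 0.998.
Too high — lower k to spread out. Iterating converges to k ≈ 1.69.
Then θ = 123/(1.69−1) ≈ 179.

k ≈ 1.69, θ ≈ 179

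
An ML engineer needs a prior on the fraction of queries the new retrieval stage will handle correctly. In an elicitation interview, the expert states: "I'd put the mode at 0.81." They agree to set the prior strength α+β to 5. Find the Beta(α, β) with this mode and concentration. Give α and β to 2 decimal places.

For α,β > 1 the Beta mode is (α−1)/(α+β−2). With α+β = 5, the mode is (α−1)/3.
Set (α−1)/3 = 0.81 → α = 1 + 0.81·3 = 3.43.
β = 5 − α = 1.57.

α = 3.43, β = 1.57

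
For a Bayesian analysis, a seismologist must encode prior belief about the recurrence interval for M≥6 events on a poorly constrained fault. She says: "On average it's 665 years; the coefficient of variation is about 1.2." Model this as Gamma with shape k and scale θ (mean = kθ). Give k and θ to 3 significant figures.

For Gamma(k, scale θ): mean = kθ, variance = kθ², so CV = 1/√k.
CV = 1.2, hence k = 1/CV² = 0.694.
Then θ = mean/k = 665/0.694 = 958.

k ≈ 0.694, θ ≈ 958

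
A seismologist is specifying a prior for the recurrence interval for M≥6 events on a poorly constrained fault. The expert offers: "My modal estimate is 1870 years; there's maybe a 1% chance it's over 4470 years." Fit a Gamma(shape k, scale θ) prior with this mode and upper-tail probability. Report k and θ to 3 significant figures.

k ≈ 7.24, θ ≈ 300

Gamma(k,θ) with k>1 has mode (k−1)θ, so θ = 1870/(k−1).
Need P(X < 4470) = 0.99 with θ tied to k this way. Start at k = 2, θ = 1870: P(X<4470) ≈ 0.689.
Too low — raise k to concentrate. Iterating converges to k ≈ 7.24.
Then θ = 1870/(7.24−1) ≈ 300.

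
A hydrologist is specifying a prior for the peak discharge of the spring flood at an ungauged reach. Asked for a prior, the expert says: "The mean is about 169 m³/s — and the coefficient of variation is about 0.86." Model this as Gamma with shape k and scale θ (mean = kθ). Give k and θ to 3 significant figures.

k ≈ 1.35, θ ≈ 125

For Gamma(k, scale θ): mean = kθ, variance = kθ², so CV = 1/√k.
CV = 0.86, hence k = 1/CV² = 1.35.
Then θ = mean/k = 169/1.35 = 125.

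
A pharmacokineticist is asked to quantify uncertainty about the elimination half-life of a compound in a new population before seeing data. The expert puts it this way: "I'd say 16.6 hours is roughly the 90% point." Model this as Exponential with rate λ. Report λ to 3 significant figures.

P(T < 16.6) = 1 − e^(−λ·16.6) = 0.9, so λ = −ln(1−0.9)/16.6 = −ln(0.1)/16.6 = 0.139.

λ ≈ 0.139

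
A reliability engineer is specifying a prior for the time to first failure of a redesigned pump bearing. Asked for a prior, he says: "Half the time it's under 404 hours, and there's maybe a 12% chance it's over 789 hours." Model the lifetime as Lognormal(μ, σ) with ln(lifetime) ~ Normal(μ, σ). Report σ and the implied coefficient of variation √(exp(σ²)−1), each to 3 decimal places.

σ ≈ 0.570, CV ≈ 0.619

If T ~ Lognormal(μ,σ) then ln T ~ Normal(μ,σ), so the p-quantile of ln T is μ + z_p·σ.
ln(404) = 6.001 and ln(789) = 6.671; z_{0.5} = 0, z_{0.88} = 1.175.
σ = (6.671 − 6.001)/(1.175 − (0)) = 0.570.
μ = 6.001 − (0)·0.570 = 6.001.
CV = √(exp(σ²)−1) = √(exp(0.3245)−1) = 0.619.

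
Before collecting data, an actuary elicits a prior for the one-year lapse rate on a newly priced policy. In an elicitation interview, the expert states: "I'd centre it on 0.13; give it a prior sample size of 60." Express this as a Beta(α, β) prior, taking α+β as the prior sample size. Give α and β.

α = 7.8, β = 52.2

Under the effective-sample-size interpretation, Beta(α, β) has prior mean α/(α+β) and prior sample size α+β.
So α+β = 60 and α/(α+β) = 0.13, giving α = 0.13·60 = 7.8 and β = 60 − 7.8 = 52.2.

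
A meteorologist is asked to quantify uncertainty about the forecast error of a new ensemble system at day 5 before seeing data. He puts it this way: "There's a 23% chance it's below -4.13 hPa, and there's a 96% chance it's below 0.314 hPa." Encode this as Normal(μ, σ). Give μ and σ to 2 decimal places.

For Normal(μ,σ), the p-quantile is μ + z_p·σ. Here z_{0.23} = -0.7388, z_{0.96} = 1.751.
So -4.13 = μ − 0.7388σ and 0.314 = μ + 1.751σ.
Subtracting: σ = (0.314 − -4.13)/(1.751 − (-0.7388)) = 1.79.
Then μ = -4.13 − (-0.7388)·1.79 = -2.81.

μ = -2.81, σ = 1.79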